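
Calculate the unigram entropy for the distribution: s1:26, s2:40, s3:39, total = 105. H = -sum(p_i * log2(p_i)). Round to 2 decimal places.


Computing entropy H = -sum(p_i * log2(p_i)):
  s1: p = 26/105 = 0.2476, -p*log2(p) = 0.4987
  s2: p = 40/105 = 0.3810, -p*log2(p) = 0.5304
  s3: p = 39/105 = 0.3714, -p*log2(p) = 0.5307
H = sum of terms = 1.5598
Rounded to 2 decimals: 1.56

1.56


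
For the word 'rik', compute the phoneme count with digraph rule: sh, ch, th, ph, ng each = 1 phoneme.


Parsing 'rik' greedily, digraphs first:
  'r' -> consonant phoneme (phonemes so far: 1)
  'i' -> vowel phoneme (phonemes so far: 2)
  'k' -> consonant phoneme (phonemes so far: 3)
Total phonemes: 3

3


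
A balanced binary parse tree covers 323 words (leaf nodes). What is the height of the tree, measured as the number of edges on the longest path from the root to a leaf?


In a balanced binary tree with n leaves the deepest leaf is ceil(log2(n)) edges below the root.
log2(323) = 8.3354
ceil(8.3354) = 9
height (edges) = 9

9


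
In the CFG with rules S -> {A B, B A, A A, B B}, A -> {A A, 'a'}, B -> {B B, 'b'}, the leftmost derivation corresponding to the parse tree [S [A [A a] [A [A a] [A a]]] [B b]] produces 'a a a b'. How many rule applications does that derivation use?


Every bracketed nonterminal node [X ...] in the tree is produced by exactly one rule application.
Reading the tree off as a leftmost derivation:
  Step 1: S  =>  A B   (applied S -> A B)
  Step 2: A B  =>  A A B   (applied A -> A A)
  Step 3: A A B  =>  a A B   (applied A -> a)
  Step 4: a A B  =>  a A A B   (applied A -> A A)
  Step 5: a A A B  =>  a a A B   (applied A -> a)
  Step 6: a a A B  =>  a a a B   (applied A -> a)
  Step 7: a a a B  =>  a a a b   (applied B -> b)
Final yield: a a a b
Total rewrite steps: 7

7


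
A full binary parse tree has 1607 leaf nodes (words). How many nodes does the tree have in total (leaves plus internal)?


Leaf nodes (terminals): 1607
Internal nodes = n - 1 = 1607 - 1 = 1606
Total = leaves + internal = 1607 + 1606 = 3213

3213


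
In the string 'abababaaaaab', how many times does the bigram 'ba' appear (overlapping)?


Scanning 'abababaaaaab' for bigram 'ba':
  Position 0: 'ab' -> no
  Position 1: 'ba' -> MATCH
  Position 2: 'ab' -> no
  Position 3: 'ba' -> MATCH
  Position 4: 'ab' -> no
  Position 5: 'ba' -> MATCH
  Position 6: 'aa' -> no
  Position 7: 'aa' -> no
  Position 8: 'aa' -> no
  Position 9: 'aa' -> no
  Position 10: 'ab' -> no
Total matches: 3

3


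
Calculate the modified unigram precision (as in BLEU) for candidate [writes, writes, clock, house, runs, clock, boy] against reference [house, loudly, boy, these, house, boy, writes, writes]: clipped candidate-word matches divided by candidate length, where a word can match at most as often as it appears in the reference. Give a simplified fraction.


Reference word counts: {'boy': 2, 'house': 2, 'loudly': 1, 'these': 1, 'writes': 2}
Checking each candidate word (with clipping):
  'writes' -> in reference (ref count 2, used 1/2) -> match (matches: 1)
  'writes' -> in reference (ref count 2, used 2/2) -> match (matches: 2)
  'clock' -> not in reference -> no match (matches: 2)
  'house' -> in reference (ref count 2, used 1/2) -> match (matches: 3)
  'runs' -> not in reference -> no match (matches: 3)
  'clock' -> not in reference -> no match (matches: 3)
  'boy' -> in reference (ref count 2, used 1/2) -> match (matches: 4)
Clipped matches: 4, Candidate length: 7
Precision = 4/7

4/7


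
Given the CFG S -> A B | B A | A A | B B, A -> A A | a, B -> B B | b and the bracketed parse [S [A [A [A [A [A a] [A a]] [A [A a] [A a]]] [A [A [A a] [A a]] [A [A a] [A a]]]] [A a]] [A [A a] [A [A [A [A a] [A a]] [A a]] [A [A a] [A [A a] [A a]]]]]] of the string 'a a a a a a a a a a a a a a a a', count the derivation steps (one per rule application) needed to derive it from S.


Every bracketed nonterminal node [X ...] in the tree is produced by exactly one rule application.
Reading the tree off as a leftmost derivation:
  Step 1: S  =>  A A   (applied S -> A A)
  Step 2: A A  =>  A A A   (applied A -> A A)
  Step 3: A A A  =>  A A A A   (applied A -> A A)
  Step 4: A A A A  =>  A A A A A   (applied A -> A A)
  Step 5: A A A A A  =>  A A A A A A   (applied A -> A A)
  Step 6: A A A A A A  =>  a A A A A A   (applied A -> a)
  Step 7: a A A A A A  =>  a a A A A A   (applied A -> a)
  Step 8: a a A A A A  =>  a a A A A A A   (applied A -> A A)
  Step 9: a a A A A A A  =>  a a a A A A A   (applied A -> a)
  Step 10: a a a A A A A  =>  a a a a A A A   (applied A -> a)
  Step 11: a a a a A A A  =>  a a a a A A A A   (applied A -> A A)
  Step 12: a a a a A A A A  =>  a a a a A A A A A   (applied A -> A A)
  Step 13: a a a a A A A A A  =>  a a a a a A A A A   (applied A -> a)
  Step 14: a a a a a A A A A  =>  a a a a a a A A A   (applied A -> a)
  Step 15: a a a a a a A A A  =>  a a a a a a A A A A   (applied A -> A A)
  Step 16: a a a a a a A A A A  =>  a a a a a a a A A A   (applied A -> a)
  Step 17: a a a a a a a A A A  =>  a a a a a a a a A A   (applied A -> a)
  Step 18: a a a a a a a a A A  =>  a a a a a a a a a A   (applied A -> a)
  Step 19: a a a a a a a a a A  =>  a a a a a a a a a A A   (applied A -> A A)
  Step 20: a a a a a a a a a A A  =>  a a a a a a a a a a A   (applied A -> a)
  Step 21: a a a a a a a a a a A  =>  a a a a a a a a a a A A   (applied A -> A A)
  Step 22: a a a a a a a a a a A A  =>  a a a a a a a a a a A A A   (applied A -> A A)
  Step 23: a a a a a a a a a a A A A  =>  a a a a a a a a a a A A A A   (applied A -> A A)
  Step 24: a a a a a a a a a a A A A A  =>  a a a a a a a a a a a A A A   (applied A -> a)
  Step 25: a a a a a a a a a a a A A A  =>  a a a a a a a a a a a a A A   (applied A -> a)
  Step 26: a a a a a a a a a a a a A A  =>  a a a a a a a a a a a a a A   (applied A -> a)
  Step 27: a a a a a a a a a a a a a A  =>  a a a a a a a a a a a a a A A   (applied A -> A A)
  Step 28: a a a a a a a a a a a a a A A  =>  a a a a a a a a a a a a a a A   (applied A -> a)
  Step 29: a a a a a a a a a a a a a a A  =>  a a a a a a a a a a a a a a A A   (applied A -> A A)
  Step 30: a a a a a a a a a a a a a a A A  =>  a a a a a a a a a a a a a a a A   (applied A -> a)
  Step 31: a a a a a a a a a a a a a a a A  =>  a a a a a a a a a a a a a a a a   (applied A -> a)
Final yield: a a a a a a a a a a a a a a a a
Total rewrite steps: 31

31


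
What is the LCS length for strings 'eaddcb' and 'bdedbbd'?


DP table for LCS of 'eaddcb' and 'bdedbbd':
       b  d  e  d  b  b  d
    0  0  0  0  0  0  0  0
  e 0  0  0  1  1  1  1  1
  a 0  0  0  1  1  1  1  1
  d 0  0  1  1  2  2  2  2
  d 0  0  1  1  2  2  2  3
  c 0  0  1  1  2  2  2  3
  b 0  1  1  1  2  3  3  3
LCS: 'edd'
LCS length = 3

3


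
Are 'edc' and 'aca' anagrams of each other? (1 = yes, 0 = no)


Sort characters of 'edc': 'cde'
Sort characters of 'aca': 'aac'
Sorted forms differ -> they are NOT anagrams
Result: 0

0


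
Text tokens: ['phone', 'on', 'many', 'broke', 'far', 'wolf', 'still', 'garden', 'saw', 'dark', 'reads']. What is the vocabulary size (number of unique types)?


Listing all tokens and tracking unique types:
  Token 1: 'phone' -> NEW (unique so far: 1)
  Token 2: 'on' -> NEW (unique so far: 2)
  Token 3: 'many' -> NEW (unique so far: 3)
  Token 4: 'broke' -> NEW (unique so far: 4)
  Token 5: 'far' -> NEW (unique so far: 5)
  Token 6: 'wolf' -> NEW (unique so far: 6)
  Token 7: 'still' -> NEW (unique so far: 7)
  Token 8: 'garden' -> NEW (unique so far: 8)
  Token 9: 'saw' -> NEW (unique so far: 9)
  Token 10: 'dark' -> NEW (unique so far: 10)
  Token 11: 'reads' -> NEW (unique so far: 11)
Unique types: ('broke', 'dark', 'far', 'garden', 'many', 'on', 'phone', 'reads', 'saw', 'still', 'wolf')
Vocabulary size: 11

11


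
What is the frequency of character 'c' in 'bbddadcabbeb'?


Scanning 'bbddadcabbeb' for 'c':
  Position 6: 'c' -> MATCH (count: 1)
Total occurrences of 'c': 1

1


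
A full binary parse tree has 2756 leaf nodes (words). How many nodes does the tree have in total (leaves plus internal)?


Leaf nodes (terminals): 2756
Internal nodes = n - 1 = 2756 - 1 = 2755
Total = leaves + internal = 2756 + 2755 = 5511

5511


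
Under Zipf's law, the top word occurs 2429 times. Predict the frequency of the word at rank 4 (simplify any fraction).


Zipf's law: freq(rank) = f1 / rank
f1 = 2429, rank = 4
freq = 2429 / 4
GCD(2429, 4) = 1
Simplified: 2429/4

2429/4


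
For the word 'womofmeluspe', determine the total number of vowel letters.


Scanning each character of 'womofmeluspe':
  Position 1: 'w' -> consonant (running count: 0)
  Position 2: 'o' -> vowel (running count: 1)
  Position 3: 'm' -> consonant (running count: 1)
  Position 4: 'o' -> vowel (running count: 2)
  Position 5: 'f' -> consonant (running count: 2)
  Position 6: 'm' -> consonant (running count: 2)
  Position 7: 'e' -> vowel (running count: 3)
  Position 8: 'l' -> consonant (running count: 3)
  Position 9: 'u' -> vowel (running count: 4)
  Position 10: 's' -> consonant (running count: 4)
  Position 11: 'p' -> consonant (running count: 4)
  Position 12: 'e' -> vowel (running count: 5)
Total vowels: 5

5


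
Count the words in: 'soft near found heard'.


Counting words by splitting on spaces:
  Word 1: 'soft'
  Word 2: 'near'
  Word 3: 'found'
  Word 4: 'heard'
Total words: 4

4


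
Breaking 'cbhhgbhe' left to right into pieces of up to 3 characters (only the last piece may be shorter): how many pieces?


'cbhhgbhe' has 8 characters.
Chunking with max size 3:
  Chunk 1: 'cbh' (positions 0-2)
  Chunk 2: 'hgb' (positions 3-5)
  Chunk 3: 'he' (positions 6-7)
Total chunks: ceil(8 / 3) = 3

3


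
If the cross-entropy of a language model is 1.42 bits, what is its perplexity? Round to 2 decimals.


Perplexity formula: PP = 2^H
H = 1.42
PP = 2^1.42
Decompose: 2^1.42 = 2^1 * 2^0.42
2^1 = 2, 2^0.42 ~ 1.3379276
PP ~ 2 * 1.3379276 = 2.6758552
Rounded to 2 decimals: 2.68

2.68


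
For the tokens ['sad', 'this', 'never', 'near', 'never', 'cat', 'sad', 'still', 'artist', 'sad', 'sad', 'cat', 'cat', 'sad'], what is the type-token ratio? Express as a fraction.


Tokens: 14
Unique types: ('artist', 'cat', 'near', 'never', 'sad', 'still', 'this') = 7
TTR = 7/14
Simplify: divide both by 7 -> 1/2
TTR = 1/2

1/2


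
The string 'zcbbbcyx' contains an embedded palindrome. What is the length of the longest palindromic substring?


Scanning 'zcbbbcyx' for palindromic substrings.
Substring at positions 1-5: 'cbbbc'.
Check: reverse('cbbbc') = 'cbbbc' -> palindrome confirmed.
Neighbouring characters ('z' / 'y') break symmetry, so it cannot extend further.
No longer palindromic substring exists; longest length = 5

5


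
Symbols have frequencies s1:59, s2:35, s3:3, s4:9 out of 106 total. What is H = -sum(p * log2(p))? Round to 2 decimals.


Computing entropy H = -sum(p_i * log2(p_i)):
  s1: p = 59/106 = 0.5566, -p*log2(p) = 0.4705
  s2: p = 35/106 = 0.3302, -p*log2(p) = 0.5279
  s3: p = 3/106 = 0.0283, -p*log2(p) = 0.1456
  s4: p = 9/106 = 0.0849, -p*log2(p) = 0.3021
H = sum of terms = 1.4461
Rounded to 2 decimals: 1.45

1.45


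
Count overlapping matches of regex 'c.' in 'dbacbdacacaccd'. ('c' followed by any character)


Pattern: c. means 'c' followed by any character.
Scanning 'dbacbdacacaccd' position-by-position:
  Pos 0: window 'db' -> no
  Pos 1: window 'ba' -> no
  Pos 2: window 'ac' -> no
  Pos 3: window 'cb' -> MATCH
  Pos 4: window 'bd' -> no
  Pos 5: window 'da' -> no
  Pos 6: window 'ac' -> no
  Pos 7: window 'ca' -> MATCH
  Pos 8: window 'ac' -> no
  Pos 9: window 'ca' -> MATCH
  Pos 10: window 'ac' -> no
  Pos 11: window 'cc' -> MATCH
  Pos 12: window 'cd' -> MATCH
  Pos 13: window 'd' -> no
Total matches: 5

5


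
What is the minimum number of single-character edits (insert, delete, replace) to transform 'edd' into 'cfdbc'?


Building DP table for s1='edd' (len 3) and s2='cfdbc' (len 5):
       c  f  d  b  c
    0  1  2  3  4  5
  e 1  1  2  3  4  5
  d 2  2  2  2  3  4
  d 3  3  3  2  3  4
Edit distance = dp[3][5] = 4

4


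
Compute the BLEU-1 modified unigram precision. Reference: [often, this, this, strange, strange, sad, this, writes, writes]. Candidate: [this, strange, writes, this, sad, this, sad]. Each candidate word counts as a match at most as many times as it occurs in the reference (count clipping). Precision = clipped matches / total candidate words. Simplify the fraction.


Reference word counts: {'often': 1, 'sad': 1, 'strange': 2, 'this': 3, 'writes': 2}
Checking each candidate word (with clipping):
  'this' -> in reference (ref count 3, used 1/3) -> match (matches: 1)
  'strange' -> in reference (ref count 2, used 1/2) -> match (matches: 2)
  'writes' -> in reference (ref count 2, used 1/2) -> match (matches: 3)
  'this' -> in reference (ref count 3, used 2/3) -> match (matches: 4)
  'sad' -> in reference (ref count 1, used 1/1) -> match (matches: 5)
  'this' -> in reference (ref count 3, used 3/3) -> match (matches: 6)
  'sad' -> ref count 1 already used up (1/1) -> clipped, no match (matches: 6)
Clipped matches: 6, Candidate length: 7
Precision = 6/7

6/7


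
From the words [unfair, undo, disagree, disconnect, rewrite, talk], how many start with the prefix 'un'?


Checking each word for prefix 'un':
  'unfair' -> YES, starts with 'un' (count: 1)
  'undo' -> YES, starts with 'un' (count: 2)
  'disagree' -> no (count: 2)
  'disconnect' -> no (count: 2)
  'rewrite' -> no (count: 2)
  'talk' -> no (count: 2)
Total with prefix 'un': 2

2


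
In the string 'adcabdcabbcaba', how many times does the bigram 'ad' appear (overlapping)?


Scanning 'adcabdcabbcaba' for bigram 'ad':
  Position 0: 'ad' -> MATCH
  Position 1: 'dc' -> no
  Position 2: 'ca' -> no
  Position 3: 'ab' -> no
  Position 4: 'bd' -> no
  Position 5: 'dc' -> no
  Position 6: 'ca' -> no
  Position 7: 'ab' -> no
  Position 8: 'bb' -> no
  Position 9: 'bc' -> no
  Position 10: 'ca' -> no
  Position 11: 'ab' -> no
  Position 12: 'ba' -> no
Total matches: 1

1


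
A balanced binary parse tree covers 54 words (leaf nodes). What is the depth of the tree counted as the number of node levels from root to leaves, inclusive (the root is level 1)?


In a balanced binary tree with n leaves the deepest leaf is ceil(log2(n)) edges below the root,
so counting node levels inclusive of root and leaves gives ceil(log2(n)) + 1 levels.
log2(54) = 5.7549
ceil(5.7549) = 6
levels = 6 + 1 = 7

7


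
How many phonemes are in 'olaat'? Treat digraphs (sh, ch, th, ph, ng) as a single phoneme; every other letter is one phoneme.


Parsing 'olaat' greedily, digraphs first:
  'o' -> vowel phoneme (phonemes so far: 1)
  'l' -> consonant phoneme (phonemes so far: 2)
  'a' -> vowel phoneme (phonemes so far: 3)
  'a' -> vowel phoneme (phonemes so far: 4)
  't' -> consonant phoneme (phonemes so far: 5)
Total phonemes: 5

5


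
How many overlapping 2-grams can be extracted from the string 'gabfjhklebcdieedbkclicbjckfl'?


String 'gabfjhklebcdieedbkclicbjckfl' has length L = 28.
Number of overlapping n-grams = L - n + 1
Substituting: 28 - 2 + 1 = 27

27


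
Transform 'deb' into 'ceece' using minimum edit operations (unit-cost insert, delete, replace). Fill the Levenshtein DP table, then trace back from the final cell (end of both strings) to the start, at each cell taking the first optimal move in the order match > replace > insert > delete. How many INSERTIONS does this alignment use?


Edit distance = 4. Backtracking from cell (3, 5) with preference match > replace > insert > delete,
then listing the resulting alignment 'deb' -> 'ceece' left to right:
  Step 1: insert 'c' [insertion #1]
  Step 2: replace d->e
  Step 3: keep 'e'
  Step 4: insert 'c' [insertion #2]
  Step 5: replace b->e
Total insertions: 2

2


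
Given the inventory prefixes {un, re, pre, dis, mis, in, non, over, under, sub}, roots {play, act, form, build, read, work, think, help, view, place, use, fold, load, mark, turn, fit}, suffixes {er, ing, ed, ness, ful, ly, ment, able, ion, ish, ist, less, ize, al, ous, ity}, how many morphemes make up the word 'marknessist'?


Segmenting 'marknessist' against the inventory:
  'mark' -> root (morpheme 1)
  'ness' -> suffix (morpheme 2)
  'ist' -> suffix (morpheme 3)
Total morphemes: 3

3


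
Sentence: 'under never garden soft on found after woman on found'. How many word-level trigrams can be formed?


Word trigrams from [10] words:
  Trigram 1: (under never garden)
  Trigram 2: (never garden soft)
  Trigram 3: (garden soft on)
  Trigram 4: (soft on found)
  Trigram 5: (on found after)
  Trigram 6: (found after woman)
  Trigram 7: (after woman on)
  Trigram 8: (woman on found)
Total word trigrams: 10 - 2 = 8

8


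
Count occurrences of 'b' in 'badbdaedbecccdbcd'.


Scanning 'badbdaedbecccdbcd' for 'b':
  Position 0: 'b' -> MATCH (count: 1)
  Position 3: 'b' -> MATCH (count: 2)
  Position 8: 'b' -> MATCH (count: 3)
  Position 14: 'b' -> MATCH (count: 4)
Total occurrences of 'b': 4

4


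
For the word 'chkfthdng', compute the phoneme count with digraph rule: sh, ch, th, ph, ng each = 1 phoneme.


Parsing 'chkfthdng' greedily, digraphs first:
  'ch' -> digraph (1 consonant phoneme) (phonemes so far: 1)
  'k' -> consonant phoneme (phonemes so far: 2)
  'f' -> consonant phoneme (phonemes so far: 3)
  'th' -> digraph (1 consonant phoneme) (phonemes so far: 4)
  'd' -> consonant phoneme (phonemes so far: 5)
  'ng' -> digraph (1 consonant phoneme) (phonemes so far: 6)
Total phonemes: 6

6


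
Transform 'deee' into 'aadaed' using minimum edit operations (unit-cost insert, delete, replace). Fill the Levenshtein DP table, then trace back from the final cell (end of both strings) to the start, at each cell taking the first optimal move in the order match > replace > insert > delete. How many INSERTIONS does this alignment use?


Edit distance = 4. Backtracking from cell (4, 6) with preference match > replace > insert > delete,
then listing the resulting alignment 'deee' -> 'aadaed' left to right:
  Step 1: insert 'a' [insertion #1]
  Step 2: insert 'a' [insertion #2]
  Step 3: keep 'd'
  Step 4: replace e->a
  Step 5: keep 'e'
  Step 6: replace e->d
Total insertions: 2

2


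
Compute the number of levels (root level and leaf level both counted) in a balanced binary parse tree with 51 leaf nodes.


In a balanced binary tree with n leaves the deepest leaf is ceil(log2(n)) edges below the root,
so counting node levels inclusive of root and leaves gives ceil(log2(n)) + 1 levels.
log2(51) = 5.6724
ceil(5.6724) = 6
levels = 6 + 1 = 7

7


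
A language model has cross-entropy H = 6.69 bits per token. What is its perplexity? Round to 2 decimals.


Perplexity formula: PP = 2^H
H = 6.69
PP = 2^6.69
Decompose: 2^6.69 = 2^6 * 2^0.69
2^6 = 64, 2^0.69 ~ 1.6132835
PP ~ 64 * 1.6132835 = 103.2501440
Rounded to 2 decimals: 103.25

103.25


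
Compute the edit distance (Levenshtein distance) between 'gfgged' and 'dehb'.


Building DP table for s1='gfgged' (len 6) and s2='dehb' (len 4):
       d  e  h  b
    0  1  2  3  4
  g 1  1  2  3  4
  f 2  2  2  3  4
  g 3  3  3  3  4
  g 4  4  4  4  4
  e 5  5  4  5  5
  d 6  5  5  5  6
Edit distance = dp[6][4] = 6

6


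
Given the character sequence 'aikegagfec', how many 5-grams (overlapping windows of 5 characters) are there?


String 'aikegagfec' has length L = 10.
Number of overlapping n-grams = L - n + 1
Substituting: 10 - 5 + 1 = 6

6


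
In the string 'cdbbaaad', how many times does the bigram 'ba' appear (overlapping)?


Scanning 'cdbbaaad' for bigram 'ba':
  Position 0: 'cd' -> no
  Position 1: 'db' -> no
  Position 2: 'bb' -> no
  Position 3: 'ba' -> MATCH
  Position 4: 'aa' -> no
  Position 5: 'aa' -> no
  Position 6: 'ad' -> no
Total matches: 1

1


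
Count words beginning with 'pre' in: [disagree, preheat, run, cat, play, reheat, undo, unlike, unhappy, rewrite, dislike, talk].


Checking each word for prefix 'pre':
  'disagree' -> no (count: 0)
  'preheat' -> YES, starts with 'pre' (count: 1)
  'run' -> no (count: 1)
  'cat' -> no (count: 1)
  'play' -> no (count: 1)
  'reheat' -> no (count: 1)
  'undo' -> no (count: 1)
  'unlike' -> no (count: 1)
  'unhappy' -> no (count: 1)
  'rewrite' -> no (count: 1)
  'dislike' -> no (count: 1)
  'talk' -> no (count: 1)
Total with prefix 'pre': 1

1


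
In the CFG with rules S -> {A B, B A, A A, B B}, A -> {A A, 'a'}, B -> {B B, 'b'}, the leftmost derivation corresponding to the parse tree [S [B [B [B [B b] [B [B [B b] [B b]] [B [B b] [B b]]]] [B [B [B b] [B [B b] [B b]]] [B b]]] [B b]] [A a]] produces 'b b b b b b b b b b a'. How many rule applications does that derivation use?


Every bracketed nonterminal node [X ...] in the tree is produced by exactly one rule application.
Reading the tree off as a leftmost derivation:
  Step 1: S  =>  B A   (applied S -> B A)
  Step 2: B A  =>  B B A   (applied B -> B B)
  Step 3: B B A  =>  B B B A   (applied B -> B B)
  Step 4: B B B A  =>  B B B B A   (applied B -> B B)
  Step 5: B B B B A  =>  b B B B A   (applied B -> b)
  Step 6: b B B B A  =>  b B B B B A   (applied B -> B B)
  Step 7: b B B B B A  =>  b B B B B B A   (applied B -> B B)
  Step 8: b B B B B B A  =>  b b B B B B A   (applied B -> b)
  Step 9: b b B B B B A  =>  b b b B B B A   (applied B -> b)
  Step 10: b b b B B B A  =>  b b b B B B B A   (applied B -> B B)
  Step 11: b b b B B B B A  =>  b b b b B B B A   (applied B -> b)
  Step 12: b b b b B B B A  =>  b b b b b B B A   (applied B -> b)
  Step 13: b b b b b B B A  =>  b b b b b B B B A   (applied B -> B B)
  Step 14: b b b b b B B B A  =>  b b b b b B B B B A   (applied B -> B B)
  Step 15: b b b b b B B B B A  =>  b b b b b b B B B A   (applied B -> b)
  Step 16: b b b b b b B B B A  =>  b b b b b b B B B B A   (applied B -> B B)
  Step 17: b b b b b b B B B B A  =>  b b b b b b b B B B A   (applied B -> b)
  Step 18: b b b b b b b B B B A  =>  b b b b b b b b B B A   (applied B -> b)
  Step 19: b b b b b b b b B B A  =>  b b b b b b b b b B A   (applied B -> b)
  Step 20: b b b b b b b b b B A  =>  b b b b b b b b b b A   (applied B -> b)
  Step 21: b b b b b b b b b b A  =>  b b b b b b b b b b a   (applied A -> a)
Final yield: b b b b b b b b b b a
Total rewrite steps: 21

21


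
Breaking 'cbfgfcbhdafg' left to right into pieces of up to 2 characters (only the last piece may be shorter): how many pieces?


'cbfgfcbhdafg' has 12 characters.
Chunking with max size 2:
  Chunk 1: 'cb' (positions 0-1)
  Chunk 2: 'fg' (positions 2-3)
  Chunk 3: 'fc' (positions 4-5)
  Chunk 4: 'bh' (positions 6-7)
  Chunk 5: 'da' (positions 8-9)
  Chunk 6: 'fg' (positions 10-11)
Total chunks: ceil(12 / 2) = 6

6


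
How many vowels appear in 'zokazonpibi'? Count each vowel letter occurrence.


Scanning each character of 'zokazonpibi':
  Position 1: 'z' -> consonant (running count: 0)
  Position 2: 'o' -> vowel (running count: 1)
  Position 3: 'k' -> consonant (running count: 1)
  Position 4: 'a' -> vowel (running count: 2)
  Position 5: 'z' -> consonant (running count: 2)
  Position 6: 'o' -> vowel (running count: 3)
  Position 7: 'n' -> consonant (running count: 3)
  Position 8: 'p' -> consonant (running count: 3)
  Position 9: 'i' -> vowel (running count: 4)
  Position 10: 'b' -> consonant (running count: 4)
  Position 11: 'i' -> vowel (running count: 5)
Total vowels: 5

5


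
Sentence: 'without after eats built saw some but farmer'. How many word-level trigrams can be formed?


Word trigrams from [8] words:
  Trigram 1: (without after eats)
  Trigram 2: (after eats built)
  Trigram 3: (eats built saw)
  Trigram 4: (built saw some)
  Trigram 5: (saw some but)
  Trigram 6: (some but farmer)
Total word trigrams: 8 - 2 = 6

6


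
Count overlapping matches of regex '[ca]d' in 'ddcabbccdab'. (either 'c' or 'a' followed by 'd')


Pattern: [ca]d means either 'c' or 'a' followed by 'd'.
Scanning 'ddcabbccdab' position-by-position:
  Pos 0: window 'dd' -> no
  Pos 1: window 'dc' -> no
  Pos 2: window 'ca' -> no
  Pos 3: window 'ab' -> no
  Pos 4: window 'bb' -> no
  Pos 5: window 'bc' -> no
  Pos 6: window 'cc' -> no
  Pos 7: window 'cd' -> MATCH
  Pos 8: window 'da' -> no
  Pos 9: window 'ab' -> no
  Pos 10: window 'b' -> no
Total matches: 1

1


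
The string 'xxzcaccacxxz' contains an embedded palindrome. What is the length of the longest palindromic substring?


Scanning 'xxzcaccacxxz' for palindromic substrings.
Substring at positions 3-8: 'caccac'.
Check: reverse('caccac') = 'caccac' -> palindrome confirmed.
Neighbouring characters ('z' / 'x') break symmetry, so it cannot extend further.
No longer palindromic substring exists; longest length = 6

6


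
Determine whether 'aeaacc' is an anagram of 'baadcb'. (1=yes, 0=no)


Sort characters of 'aeaacc': 'aaacce'
Sort characters of 'baadcb': 'aabbcd'
Sorted forms differ -> they are NOT anagrams
Result: 0

0


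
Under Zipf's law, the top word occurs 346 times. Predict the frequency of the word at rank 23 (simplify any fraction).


Zipf's law: freq(rank) = f1 / rank
f1 = 346, rank = 23
freq = 346 / 23
GCD(346, 23) = 1
Simplified: 346/23

346/23


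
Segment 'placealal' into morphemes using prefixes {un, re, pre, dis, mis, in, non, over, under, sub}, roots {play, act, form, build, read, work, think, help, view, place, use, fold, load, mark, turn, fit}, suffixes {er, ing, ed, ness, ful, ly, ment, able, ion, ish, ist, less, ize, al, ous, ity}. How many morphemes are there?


Segmenting 'placealal' against the inventory:
  'place' -> root (morpheme 1)
  'al' -> suffix (morpheme 2)
  'al' -> suffix (morpheme 3)
Total morphemes: 3

3


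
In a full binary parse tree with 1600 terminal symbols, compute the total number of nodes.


Leaf nodes (terminals): 1600
Internal nodes = n - 1 = 1600 - 1 = 1599
Total = leaves + internal = 1600 + 1599 = 3199

3199


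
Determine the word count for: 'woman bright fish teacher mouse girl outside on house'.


Counting words by splitting on spaces:
  Word 1: 'woman'
  Word 2: 'bright'
  Word 3: 'fish'
  Word 4: 'teacher'
  Word 5: 'mouse'
  Word 6: 'girl'
  Word 7: 'outside'
  Word 8: 'on'
  Word 9: 'house'
Total words: 9

9


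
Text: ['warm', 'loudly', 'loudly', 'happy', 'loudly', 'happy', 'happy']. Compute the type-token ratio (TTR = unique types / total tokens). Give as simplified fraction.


Tokens: 7
Unique types: ('happy', 'loudly', 'warm') = 3
TTR = 3/7
Already in lowest terms.

3/7


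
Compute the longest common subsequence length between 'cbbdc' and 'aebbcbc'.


DP table for LCS of 'cbbdc' and 'aebbcbc':
       a  e  b  b  c  b  c
    0  0  0  0  0  0  0  0
  c 0  0  0  0  0  1  1  1
  b 0  0  0  1  1  1  2  2
  b 0  0  0  1  2  2  2  2
  d 0  0  0  1  2  2  2  2
  c 0  0  0  1  2  3  3  3
LCS: 'cbc'
LCS length = 3

3


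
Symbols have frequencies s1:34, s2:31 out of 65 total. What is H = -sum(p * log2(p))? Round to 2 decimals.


Computing entropy H = -sum(p_i * log2(p_i)):
  s1: p = 34/65 = 0.5231, -p*log2(p) = 0.4890
  s2: p = 31/65 = 0.4769, -p*log2(p) = 0.5094
H = sum of terms = 0.9984
Rounded to 2 decimals: 1.00

1.00


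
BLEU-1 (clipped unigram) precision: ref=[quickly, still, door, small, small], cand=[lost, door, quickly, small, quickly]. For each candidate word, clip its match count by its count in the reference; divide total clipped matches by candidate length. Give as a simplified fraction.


Reference word counts: {'door': 1, 'quickly': 1, 'small': 2, 'still': 1}
Checking each candidate word (with clipping):
  'lost' -> not in reference -> no match (matches: 0)
  'door' -> in reference (ref count 1, used 1/1) -> match (matches: 1)
  'quickly' -> in reference (ref count 1, used 1/1) -> match (matches: 2)
  'small' -> in reference (ref count 2, used 1/2) -> match (matches: 3)
  'quickly' -> ref count 1 already used up (1/1) -> clipped, no match (matches: 3)
Clipped matches: 3, Candidate length: 5
Precision = 3/5

3/5


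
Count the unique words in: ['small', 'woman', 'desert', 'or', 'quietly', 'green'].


Listing all tokens and tracking unique types:
  Token 1: 'small' -> NEW (unique so far: 1)
  Token 2: 'woman' -> NEW (unique so far: 2)
  Token 3: 'desert' -> NEW (unique so far: 3)
  Token 4: 'or' -> NEW (unique so far: 4)
  Token 5: 'quietly' -> NEW (unique so far: 5)
  Token 6: 'green' -> NEW (unique so far: 6)
Unique types: ('desert', 'green', 'or', 'quietly', 'small', 'woman')
Vocabulary size: 6

6


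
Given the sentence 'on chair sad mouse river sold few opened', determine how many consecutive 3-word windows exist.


Word trigrams from [8] words:
  Trigram 1: (on chair sad)
  Trigram 2: (chair sad mouse)
  Trigram 3: (sad mouse river)
  Trigram 4: (mouse river sold)
  Trigram 5: (river sold few)
  Trigram 6: (sold few opened)
Total word trigrams: 8 - 2 = 6

6


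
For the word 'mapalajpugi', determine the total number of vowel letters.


Scanning each character of 'mapalajpugi':
  Position 1: 'm' -> consonant (running count: 0)
  Position 2: 'a' -> vowel (running count: 1)
  Position 3: 'p' -> consonant (running count: 1)
  Position 4: 'a' -> vowel (running count: 2)
  Position 5: 'l' -> consonant (running count: 2)
  Position 6: 'a' -> vowel (running count: 3)
  Position 7: 'j' -> consonant (running count: 3)
  Position 8: 'p' -> consonant (running count: 3)
  Position 9: 'u' -> vowel (running count: 4)
  Position 10: 'g' -> consonant (running count: 4)
  Position 11: 'i' -> vowel (running count: 5)
Total vowels: 5

5


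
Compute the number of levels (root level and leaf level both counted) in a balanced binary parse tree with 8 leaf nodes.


In a balanced binary tree with n leaves the deepest leaf is ceil(log2(n)) edges below the root,
so counting node levels inclusive of root and leaves gives ceil(log2(n)) + 1 levels.
log2(8) = 3.0000
ceil(3.0000) = 3
levels = 3 + 1 = 4

4


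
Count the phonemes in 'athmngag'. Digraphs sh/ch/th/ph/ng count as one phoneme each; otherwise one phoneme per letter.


Parsing 'athmngag' greedily, digraphs first:
  'a' -> vowel phoneme (phonemes so far: 1)
  'th' -> digraph (1 consonant phoneme) (phonemes so far: 2)
  'm' -> consonant phoneme (phonemes so far: 3)
  'ng' -> digraph (1 consonant phoneme) (phonemes so far: 4)
  'a' -> vowel phoneme (phonemes so far: 5)
  'g' -> consonant phoneme (phonemes so far: 6)
Total phonemes: 6

6


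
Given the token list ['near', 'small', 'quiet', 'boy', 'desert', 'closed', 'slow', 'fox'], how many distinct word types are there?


Listing all tokens and tracking unique types:
  Token 1: 'near' -> NEW (unique so far: 1)
  Token 2: 'small' -> NEW (unique so far: 2)
  Token 3: 'quiet' -> NEW (unique so far: 3)
  Token 4: 'boy' -> NEW (unique so far: 4)
  Token 5: 'desert' -> NEW (unique so far: 5)
  Token 6: 'closed' -> NEW (unique so far: 6)
  Token 7: 'slow' -> NEW (unique so far: 7)
  Token 8: 'fox' -> NEW (unique so far: 8)
Unique types: ('boy', 'closed', 'desert', 'fox', 'near', 'quiet', 'slow', 'small')
Vocabulary size: 8

8


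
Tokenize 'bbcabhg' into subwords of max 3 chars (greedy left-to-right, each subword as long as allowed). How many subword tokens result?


'bbcabhg' has 7 characters.
Chunking with max size 3:
  Chunk 1: 'bbc' (positions 0-2)
  Chunk 2: 'abh' (positions 3-5)
  Chunk 3: 'g' (positions 6-6)
Total chunks: ceil(7 / 3) = 3

3


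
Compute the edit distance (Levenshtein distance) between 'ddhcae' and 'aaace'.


Building DP table for s1='ddhcae' (len 6) and s2='aaace' (len 5):
       a  a  a  c  e
    0  1  2  3  4  5
  d 1  1  2  3  4  5
  d 2  2  2  3  4  5
  h 3  3  3  3  4  5
  c 4  4  4  4  3  4
  a 5  4  4  4  4  4
  e 6  5  5  5  5  4
Edit distance = dp[6][5] = 4

4


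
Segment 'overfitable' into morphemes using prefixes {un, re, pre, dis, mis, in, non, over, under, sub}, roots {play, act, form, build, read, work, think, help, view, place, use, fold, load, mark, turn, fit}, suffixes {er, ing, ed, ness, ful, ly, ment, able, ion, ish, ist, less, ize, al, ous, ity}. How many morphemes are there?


Segmenting 'overfitable' against the inventory:
  'over' -> prefix (morpheme 1)
  'fit' -> root (morpheme 2)
  'able' -> suffix (morpheme 3)
Total morphemes: 3

3


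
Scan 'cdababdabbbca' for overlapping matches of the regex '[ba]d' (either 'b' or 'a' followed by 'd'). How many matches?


Pattern: [ba]d means either 'b' or 'a' followed by 'd'.
Scanning 'cdababdabbbca' position-by-position:
  Pos 0: window 'cd' -> no
  Pos 1: window 'da' -> no
  Pos 2: window 'ab' -> no
  Pos 3: window 'ba' -> no
  Pos 4: window 'ab' -> no
  Pos 5: window 'bd' -> MATCH
  Pos 6: window 'da' -> no
  Pos 7: window 'ab' -> no
  Pos 8: window 'bb' -> no
  Pos 9: window 'bb' -> no
  Pos 10: window 'bc' -> no
  Pos 11: window 'ca' -> no
  Pos 12: window 'a' -> no
Total matches: 1

1


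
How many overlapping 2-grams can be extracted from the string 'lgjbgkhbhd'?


String 'lgjbgkhbhd' has length L = 10.
Number of overlapping n-grams = L - n + 1
Substituting: 10 - 2 + 1 = 9

9


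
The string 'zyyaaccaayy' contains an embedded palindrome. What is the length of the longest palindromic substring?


Scanning 'zyyaaccaayy' for palindromic substrings.
Substring at positions 1-10: 'yyaaccaayy'.
Check: reverse('yyaaccaayy') = 'yyaaccaayy' -> palindrome confirmed.
Neighbouring characters ('z' / '-') break symmetry, so it cannot extend further.
No longer palindromic substring exists; longest length = 10

10


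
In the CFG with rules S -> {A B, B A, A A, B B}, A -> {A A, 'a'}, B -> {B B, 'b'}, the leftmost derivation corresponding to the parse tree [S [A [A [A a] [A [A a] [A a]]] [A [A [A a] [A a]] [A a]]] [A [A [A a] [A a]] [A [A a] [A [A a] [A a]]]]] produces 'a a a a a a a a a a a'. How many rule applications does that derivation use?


Every bracketed nonterminal node [X ...] in the tree is produced by exactly one rule application.
Reading the tree off as a leftmost derivation:
  Step 1: S  =>  A A   (applied S -> A A)
  Step 2: A A  =>  A A A   (applied A -> A A)
  Step 3: A A A  =>  A A A A   (applied A -> A A)
  Step 4: A A A A  =>  a A A A   (applied A -> a)
  Step 5: a A A A  =>  a A A A A   (applied A -> A A)
  Step 6: a A A A A  =>  a a A A A   (applied A -> a)
  Step 7: a a A A A  =>  a a a A A   (applied A -> a)
  Step 8: a a a A A  =>  a a a A A A   (applied A -> A A)
  Step 9: a a a A A A  =>  a a a A A A A   (applied A -> A A)
  Step 10: a a a A A A A  =>  a a a a A A A   (applied A -> a)
  Step 11: a a a a A A A  =>  a a a a a A A   (applied A -> a)
  Step 12: a a a a a A A  =>  a a a a a a A   (applied A -> a)
  Step 13: a a a a a a A  =>  a a a a a a A A   (applied A -> A A)
  Step 14: a a a a a a A A  =>  a a a a a a A A A   (applied A -> A A)
  Step 15: a a a a a a A A A  =>  a a a a a a a A A   (applied A -> a)
  Step 16: a a a a a a a A A  =>  a a a a a a a a A   (applied A -> a)
  Step 17: a a a a a a a a A  =>  a a a a a a a a A A   (applied A -> A A)
  Step 18: a a a a a a a a A A  =>  a a a a a a a a a A   (applied A -> a)
  Step 19: a a a a a a a a a A  =>  a a a a a a a a a A A   (applied A -> A A)
  Step 20: a a a a a a a a a A A  =>  a a a a a a a a a a A   (applied A -> a)
  Step 21: a a a a a a a a a a A  =>  a a a a a a a a a a a   (applied A -> a)
Final yield: a a a a a a a a a a a
Total rewrite steps: 21

21


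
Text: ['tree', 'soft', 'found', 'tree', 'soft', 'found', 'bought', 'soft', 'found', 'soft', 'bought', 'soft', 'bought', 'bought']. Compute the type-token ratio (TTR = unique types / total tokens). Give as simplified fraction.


Tokens: 14
Unique types: ('bought', 'found', 'soft', 'tree') = 4
TTR = 4/14
Simplify: divide both by 2 -> 2/7
TTR = 2/7

2/7


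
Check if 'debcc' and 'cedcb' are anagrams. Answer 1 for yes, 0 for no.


Sort characters of 'debcc': 'bccde'
Sort characters of 'cedcb': 'bccde'
Sorted forms match -> they ARE anagrams
Result: 1

1


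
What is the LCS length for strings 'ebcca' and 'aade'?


DP table for LCS of 'ebcca' and 'aade':
       a  a  d  e
    0  0  0  0  0
  e 0  0  0  0  1
  b 0  0  0  0  1
  c 0  0  0  0  1
  c 0  0  0  0  1
  a 0  1  1  1  1
LCS: 'e'
LCS length = 1

1


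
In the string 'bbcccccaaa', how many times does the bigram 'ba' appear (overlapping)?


Scanning 'bbcccccaaa' for bigram 'ba':
  Position 0: 'bb' -> no
  Position 1: 'bc' -> no
  Position 2: 'cc' -> no
  Position 3: 'cc' -> no
  Position 4: 'cc' -> no
  Position 5: 'cc' -> no
  Position 6: 'ca' -> no
  Position 7: 'aa' -> no
  Position 8: 'aa' -> no
Total matches: 0

0


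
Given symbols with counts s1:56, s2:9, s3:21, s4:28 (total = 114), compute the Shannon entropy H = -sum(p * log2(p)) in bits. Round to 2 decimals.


Computing entropy H = -sum(p_i * log2(p_i)):
  s1: p = 56/114 = 0.4912, -p*log2(p) = 0.5038
  s2: p = 9/114 = 0.0789, -p*log2(p) = 0.2892
  s3: p = 21/114 = 0.1842, -p*log2(p) = 0.4496
  s4: p = 28/114 = 0.2456, -p*log2(p) = 0.4975
H = sum of terms = 1.7401
Rounded to 2 decimals: 1.74

1.74


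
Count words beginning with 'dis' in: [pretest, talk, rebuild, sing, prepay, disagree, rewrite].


Checking each word for prefix 'dis':
  'pretest' -> no (count: 0)
  'talk' -> no (count: 0)
  'rebuild' -> no (count: 0)
  'sing' -> no (count: 0)
  'prepay' -> no (count: 0)
  'disagree' -> YES, starts with 'dis' (count: 1)
  'rewrite' -> no (count: 1)
Total with prefix 'dis': 1

1


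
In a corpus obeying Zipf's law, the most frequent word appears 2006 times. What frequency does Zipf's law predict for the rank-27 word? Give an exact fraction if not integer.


Zipf's law: freq(rank) = f1 / rank
f1 = 2006, rank = 27
freq = 2006 / 27
GCD(2006, 27) = 1
Simplified: 2006/27

2006/27


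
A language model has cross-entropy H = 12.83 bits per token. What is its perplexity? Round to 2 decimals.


Perplexity formula: PP = 2^H
H = 12.83
PP = 2^12.83
Decompose: 2^12.83 = 2^12 * 2^0.83
2^12 = 4096, 2^0.83 ~ 1.7776854
PP ~ 4096 * 1.7776854 = 7281.3993984
Rounded to 2 decimals: 7281.40

7281.40


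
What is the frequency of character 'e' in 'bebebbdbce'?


Scanning 'bebebbdbce' for 'e':
  Position 1: 'e' -> MATCH (count: 1)
  Position 3: 'e' -> MATCH (count: 2)
  Position 9: 'e' -> MATCH (count: 3)
Total occurrences of 'e': 3

3


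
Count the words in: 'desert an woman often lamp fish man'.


Counting words by splitting on spaces:
  Word 1: 'desert'
  Word 2: 'an'
  Word 3: 'woman'
  Word 4: 'often'
  Word 5: 'lamp'
  Word 6: 'fish'
  Word 7: 'man'
Total words: 7

7


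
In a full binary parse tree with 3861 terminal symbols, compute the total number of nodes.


Leaf nodes (terminals): 3861
Internal nodes = n - 1 = 3861 - 1 = 3860
Total = leaves + internal = 3861 + 3860 = 7721

7721


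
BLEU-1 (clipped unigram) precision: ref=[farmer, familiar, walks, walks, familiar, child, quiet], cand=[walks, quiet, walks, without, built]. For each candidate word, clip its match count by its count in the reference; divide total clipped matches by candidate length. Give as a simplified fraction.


Reference word counts: {'child': 1, 'familiar': 2, 'farmer': 1, 'quiet': 1, 'walks': 2}
Checking each candidate word (with clipping):
  'walks' -> in reference (ref count 2, used 1/2) -> match (matches: 1)
  'quiet' -> in reference (ref count 1, used 1/1) -> match (matches: 2)
  'walks' -> in reference (ref count 2, used 2/2) -> match (matches: 3)
  'without' -> not in reference -> no match (matches: 3)
  'built' -> not in reference -> no match (matches: 3)
Clipped matches: 3, Candidate length: 5
Precision = 3/5

3/5


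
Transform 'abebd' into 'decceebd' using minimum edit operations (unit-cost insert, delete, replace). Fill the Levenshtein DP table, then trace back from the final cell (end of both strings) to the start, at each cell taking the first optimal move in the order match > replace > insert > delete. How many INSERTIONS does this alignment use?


Edit distance = 5. Backtracking from cell (5, 8) with preference match > replace > insert > delete,
then listing the resulting alignment 'abebd' -> 'decceebd' left to right:
  Step 1: insert 'd' [insertion #1]
  Step 2: insert 'e' [insertion #2]
  Step 3: insert 'c' [insertion #3]
  Step 4: replace a->c
  Step 5: replace b->e
  Step 6: keep 'e'
  Step 7: keep 'b'
  Step 8: keep 'd'
Total insertions: 3

3
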